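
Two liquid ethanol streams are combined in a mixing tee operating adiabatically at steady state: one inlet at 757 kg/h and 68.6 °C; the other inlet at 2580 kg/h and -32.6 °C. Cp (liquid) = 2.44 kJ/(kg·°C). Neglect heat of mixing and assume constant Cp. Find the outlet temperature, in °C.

No heat crosses the boundary, so H_out = H_in.
Σ ṁᵢCp,ᵢTᵢ = 757×2.44×68.6 + 2580×2.44×-32.6 = -78514
Σ ṁᵢCp,ᵢ = 757×2.44 + 2580×2.44 = 8142.3
T_out = -78514 / 8142.3 = -9.6427 °C

T_out = -9.64 °C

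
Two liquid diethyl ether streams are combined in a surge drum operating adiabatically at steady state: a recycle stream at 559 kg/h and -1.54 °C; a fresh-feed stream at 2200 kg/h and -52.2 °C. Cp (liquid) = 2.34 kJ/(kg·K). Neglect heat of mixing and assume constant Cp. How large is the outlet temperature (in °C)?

No heat crosses the boundary, so H_out = H_in.
Σ ṁᵢCp,ᵢTᵢ = 559×2.34×-1.54 + 2200×2.34×-52.2 = -270740
Σ ṁᵢCp,ᵢ = 559×2.34 + 2200×2.34 = 6456.1
T_out = -270740 / 6456.1 = -41.936 °C

T_out = -41.9 °C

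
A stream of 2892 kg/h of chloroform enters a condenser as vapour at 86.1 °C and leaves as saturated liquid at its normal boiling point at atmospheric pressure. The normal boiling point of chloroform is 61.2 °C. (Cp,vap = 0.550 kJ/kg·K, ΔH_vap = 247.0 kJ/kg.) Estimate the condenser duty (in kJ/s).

Q_c = 209 kJ/s

vapour 86.1→61.2 °C: -13.695 kJ/kg
condensation at 61.2 °C: -247 kJ/kg
Δh = -13.695 + -247 = -260.69 kJ/kg
Q = ṁ·Δh = 2892 kg/h × -260.69 kJ/kg = -753930 kJ/h
|Q| = 209.42 kW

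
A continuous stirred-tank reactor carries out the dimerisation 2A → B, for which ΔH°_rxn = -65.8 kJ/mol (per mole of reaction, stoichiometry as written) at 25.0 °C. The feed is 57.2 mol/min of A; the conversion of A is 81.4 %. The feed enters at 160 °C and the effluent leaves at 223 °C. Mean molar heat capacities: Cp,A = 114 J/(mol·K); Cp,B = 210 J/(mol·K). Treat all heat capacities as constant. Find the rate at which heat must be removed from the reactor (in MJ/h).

Extent of reaction ξ = 0.814 × 57.2 / 2 = 23.28 mol/min
Reaction term: ξ·ΔH°_rxn = 23.28 × -65.8 = -1531.9 kJ/min
Sensible, feed 160→25 °C: -880.31 kJ/min
Outlet flows (mol/min): A 10.639, B 23.28
Sensible, products 25→223 °C: 1208.1 kJ/min
Q = ΔH = -1204 kJ/min = -20.067 kW
Heat removed = 72.241 MJ/h

Q_out = 72.2 MJ/h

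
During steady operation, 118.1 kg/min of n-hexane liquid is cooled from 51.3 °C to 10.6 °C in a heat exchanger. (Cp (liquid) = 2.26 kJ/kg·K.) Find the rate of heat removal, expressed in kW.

Q_c = 181 kW

Q = ṁ·Cp·ΔT = 118.1 × 2.26 × (10.6 − 51.3) = -10863 kJ/min
Converting: 10863 / 60 s = 181.05 kW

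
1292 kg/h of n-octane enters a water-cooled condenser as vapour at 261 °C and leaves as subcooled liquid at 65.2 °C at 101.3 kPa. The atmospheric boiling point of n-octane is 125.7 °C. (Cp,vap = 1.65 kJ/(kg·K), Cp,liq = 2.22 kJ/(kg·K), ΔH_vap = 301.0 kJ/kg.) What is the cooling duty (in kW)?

vapour 261→125.7 °C: -223.25 kJ/kg
condensation at 125.7 °C: -301 kJ/kg
liquid 125.7→65.2 °C: -134.31 kJ/kg
Δh = -223.25 + -301 + -134.31 = -658.56 kJ/kg
Q = ṁ·Δh = 1292 kg/h × -658.56 kJ/kg = -850850 kJ/h
|Q| = 236.35 kW

Q_c = 236 kW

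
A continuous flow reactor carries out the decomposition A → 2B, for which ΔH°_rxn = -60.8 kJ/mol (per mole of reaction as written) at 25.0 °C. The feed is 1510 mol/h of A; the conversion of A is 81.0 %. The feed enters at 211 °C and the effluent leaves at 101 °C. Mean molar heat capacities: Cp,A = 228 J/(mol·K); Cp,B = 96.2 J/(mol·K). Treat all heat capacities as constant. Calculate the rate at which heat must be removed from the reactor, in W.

Q_out = 32100 W

Extent of reaction ξ = 0.810 × 1510 = 1223.1 mol/h
Reaction term: ξ·ΔH°_rxn = 1223.1 × -60.8 = -74364 kJ/h
Sensible, feed 211→25 °C: -64036 kJ/h
Outlet flows (mol/h): A 286.9, B 2446.2
Sensible, products 25→101 °C: 22856 kJ/h
Q = ΔH = -115540 kJ/h = -32.096 kW
Heat removed = 32096 W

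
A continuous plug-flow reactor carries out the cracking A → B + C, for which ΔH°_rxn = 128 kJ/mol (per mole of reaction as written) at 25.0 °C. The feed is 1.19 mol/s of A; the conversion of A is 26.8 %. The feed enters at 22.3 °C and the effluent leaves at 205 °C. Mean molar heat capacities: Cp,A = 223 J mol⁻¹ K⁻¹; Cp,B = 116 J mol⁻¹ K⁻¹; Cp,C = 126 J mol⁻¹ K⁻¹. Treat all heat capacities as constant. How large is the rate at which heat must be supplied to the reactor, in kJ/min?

Extent of reaction ξ = 0.268 × 1.19 = 0.31892 mol/s
Reaction term: ξ·ΔH°_rxn = 0.31892 × 128 = 40.822 kJ/s
Sensible, feed 22.3→25 °C: 0.7165 kJ/s
Outlet flows (mol/s): A 0.87108, B 0.31892, C 0.31892
Sensible, products 25→205 °C: 48.857 kJ/s
Q = ΔH = 90.396 kJ/s = 90.396 kW
Heat supplied = 5423.7 kJ/min

Q_in = 5420 kJ/min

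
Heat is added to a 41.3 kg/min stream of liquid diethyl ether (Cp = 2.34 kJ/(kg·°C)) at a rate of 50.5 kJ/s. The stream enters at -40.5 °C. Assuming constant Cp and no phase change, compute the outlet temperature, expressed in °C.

Q = 50.5 kJ/s = 3030 kJ/min
ΔT = Q/(ṁ·Cp) = 3030/(41.3×2.34) = 31.353 K
T_out = -40.5 + 31.353 = -9.1472 °C

T_out = -9.15 °C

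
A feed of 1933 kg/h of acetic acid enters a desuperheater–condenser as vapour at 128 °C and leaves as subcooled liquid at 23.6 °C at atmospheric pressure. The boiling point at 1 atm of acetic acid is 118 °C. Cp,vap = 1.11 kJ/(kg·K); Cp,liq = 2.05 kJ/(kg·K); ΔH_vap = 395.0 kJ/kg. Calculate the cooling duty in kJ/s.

Q_c = 322 kJ/s

vapour 128→118 °C: -11.1 kJ/kg
condensation at 118 °C: -395 kJ/kg
liquid 118→23.6 °C: -193.52 kJ/kg
Δh = -11.1 + -395 + -193.52 = -599.62 kJ/kg
Q = ṁ·Δh = 1933 kg/h × -599.62 kJ/kg = -1.1591e+06 kJ/h
|Q| = 321.96 kW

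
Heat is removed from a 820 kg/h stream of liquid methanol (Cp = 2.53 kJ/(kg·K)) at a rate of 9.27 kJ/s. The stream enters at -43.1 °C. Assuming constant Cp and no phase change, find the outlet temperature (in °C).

Q = 9.27 kJ/s = 33372 kJ/h
ΔT = Q/(ṁ·Cp) = 33372/(820×2.53) = 16.086 K
T_out = -43.1 − 16.086 = -59.186 °C

T_out = -59.2 °C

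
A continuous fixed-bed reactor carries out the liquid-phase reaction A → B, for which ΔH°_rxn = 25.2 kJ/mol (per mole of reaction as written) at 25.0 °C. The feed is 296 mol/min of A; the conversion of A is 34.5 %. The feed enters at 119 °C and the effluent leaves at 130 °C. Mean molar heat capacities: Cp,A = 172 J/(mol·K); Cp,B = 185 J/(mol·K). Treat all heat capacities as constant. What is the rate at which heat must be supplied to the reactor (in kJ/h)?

Q_in = 196000 kJ/h

Extent of reaction ξ = 0.345 × 296 = 102.12 mol/min
Reaction term: ξ·ΔH°_rxn = 102.12 × 25.2 = 2573.4 kJ/min
Sensible, feed 119→25 °C: -4785.7 kJ/min
Outlet flows (mol/min): A 193.88, B 102.12
Sensible, products 25→130 °C: 5485.2 kJ/min
Q = ΔH = 3272.8 kJ/min = 54.547 kW
Heat supplied = 196370 kJ/h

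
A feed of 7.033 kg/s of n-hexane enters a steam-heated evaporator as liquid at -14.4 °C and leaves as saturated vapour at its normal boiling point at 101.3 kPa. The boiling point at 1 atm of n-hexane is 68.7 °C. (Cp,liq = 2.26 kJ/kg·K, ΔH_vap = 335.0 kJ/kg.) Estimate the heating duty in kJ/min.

liquid -14.4→68.7 °C: 187.81 kJ/kg
vaporisation at 68.7 °C: 335 kJ/kg
Δh = 187.81 + 335 = 522.81 kJ/kg
Q = ṁ·Δh = 7.033 kg/s × 522.81 kJ/kg = 3676.9 kJ/s
|Q| = 3676.9 kW = 220610 kJ/min

Q = 221000 kJ/min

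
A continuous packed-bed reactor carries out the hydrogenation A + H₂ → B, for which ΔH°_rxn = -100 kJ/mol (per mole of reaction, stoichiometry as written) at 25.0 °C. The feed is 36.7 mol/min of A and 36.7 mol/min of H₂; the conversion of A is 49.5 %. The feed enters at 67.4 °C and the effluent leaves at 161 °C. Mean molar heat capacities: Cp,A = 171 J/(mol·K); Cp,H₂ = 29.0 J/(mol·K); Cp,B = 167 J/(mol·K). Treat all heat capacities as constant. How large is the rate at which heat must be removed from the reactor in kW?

Q_out = 20.2 kW

Extent of reaction ξ = 0.495 × 36.7 = 18.167 mol/min
Reaction term: ξ·ΔH°_rxn = 18.167 × -100 = -1816.7 kJ/min
Sensible, feed 67.4→25 °C: -311.22 kJ/min
Outlet flows (mol/min): A 18.534, H₂ 18.534, B 18.167
Sensible, products 25→161 °C: 916.71 kJ/min
Q = ΔH = -1211.2 kJ/min = -20.186 kW
Heat removed = 20.186 kW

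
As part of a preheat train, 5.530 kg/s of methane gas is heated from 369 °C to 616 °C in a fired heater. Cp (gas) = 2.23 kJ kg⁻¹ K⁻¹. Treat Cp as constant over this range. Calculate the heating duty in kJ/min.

Q = 183000 kJ/min

Q = ṁ·Cp·ΔT = 5.530 × 2.23 × (616 − 369) = 3046 kJ/s
Heating duty = 182760 kJ/min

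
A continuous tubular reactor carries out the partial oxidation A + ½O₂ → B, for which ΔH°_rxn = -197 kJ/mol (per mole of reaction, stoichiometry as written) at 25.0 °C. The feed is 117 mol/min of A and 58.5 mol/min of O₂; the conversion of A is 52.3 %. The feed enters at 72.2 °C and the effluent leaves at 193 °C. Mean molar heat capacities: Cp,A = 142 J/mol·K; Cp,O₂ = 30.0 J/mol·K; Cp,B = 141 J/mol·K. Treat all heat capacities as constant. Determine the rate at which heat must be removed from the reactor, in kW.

Q_out = 167 kW

Extent of reaction ξ = 0.523 × 117 = 61.191 mol/min
Reaction term: ξ·ΔH°_rxn = 61.191 × -197 = -12055 kJ/min
Sensible, feed 72.2→25 °C: -867.02 kJ/min
Outlet flows (mol/min): A 55.809, O₂ 27.904, B 61.191
Sensible, products 25→193 °C: 2921.5 kJ/min
Q = ΔH = -10000 kJ/min = -166.67 kW
Heat removed = 166.67 kW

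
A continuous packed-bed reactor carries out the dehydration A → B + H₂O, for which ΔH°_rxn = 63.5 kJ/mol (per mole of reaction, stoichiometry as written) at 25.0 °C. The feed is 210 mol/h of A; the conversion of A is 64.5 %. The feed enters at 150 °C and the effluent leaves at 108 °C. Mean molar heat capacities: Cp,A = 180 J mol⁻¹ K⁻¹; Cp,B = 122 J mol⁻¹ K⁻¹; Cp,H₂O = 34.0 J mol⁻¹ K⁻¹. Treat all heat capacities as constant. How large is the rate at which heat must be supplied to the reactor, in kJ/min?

Extent of reaction ξ = 0.645 × 210 = 135.45 mol/h
Reaction term: ξ·ΔH°_rxn = 135.45 × 63.5 = 8601.1 kJ/h
Sensible, feed 150→25 °C: -4725 kJ/h
Outlet flows (mol/h): A 74.55, B 135.45, H₂O 135.45
Sensible, products 25→108 °C: 2867.6 kJ/h
Q = ΔH = 6743.7 kJ/h = 1.8732 kW
Heat supplied = 112.39 kJ/min

Q_in = 112 kJ/min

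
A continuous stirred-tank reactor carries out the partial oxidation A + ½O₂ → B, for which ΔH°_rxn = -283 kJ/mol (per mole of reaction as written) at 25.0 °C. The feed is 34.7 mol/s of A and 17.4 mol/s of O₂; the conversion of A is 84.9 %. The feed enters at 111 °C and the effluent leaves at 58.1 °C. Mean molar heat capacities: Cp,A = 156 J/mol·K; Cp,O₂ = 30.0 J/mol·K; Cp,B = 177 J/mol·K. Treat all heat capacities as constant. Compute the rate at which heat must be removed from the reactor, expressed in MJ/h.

Q_out = 31100 MJ/h

Extent of reaction ξ = 0.849 × 34.7 = 29.46 mol/s
Reaction term: ξ·ΔH°_rxn = 29.46 × -283 = -8337.3 kJ/s
Sensible, feed 111→25 °C: -510.43 kJ/s
Outlet flows (mol/s): A 5.2397, O₂ 2.6698, B 29.46
Sensible, products 25→58.1 °C: 202.31 kJ/s
Q = ΔH = -8645.4 kJ/s = -8645.4 kW
Heat removed = 31123 MJ/h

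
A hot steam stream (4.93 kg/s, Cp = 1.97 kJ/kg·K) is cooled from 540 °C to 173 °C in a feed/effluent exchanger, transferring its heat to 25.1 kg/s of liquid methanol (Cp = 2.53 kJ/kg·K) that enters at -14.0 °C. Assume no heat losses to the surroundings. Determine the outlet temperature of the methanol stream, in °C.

Heat released by hot stream: Q = 4.93 × 1.97 × (540 − 173) = 3564.3 kJ/s
Energy balance on cold side (adiabatic exchanger): Q = ṁ_c·Cp_c·(T_c,out − T_c,in)
T_c,out = -14.0 + 3564.3/(25.1 × 2.53) = 42.129 °C

T_c,out = 42.1 °C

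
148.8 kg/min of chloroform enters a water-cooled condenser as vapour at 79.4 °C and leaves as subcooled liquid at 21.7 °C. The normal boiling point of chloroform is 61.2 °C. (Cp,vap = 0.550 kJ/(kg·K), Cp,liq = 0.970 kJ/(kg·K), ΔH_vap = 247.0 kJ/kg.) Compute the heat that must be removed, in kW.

vapour 79.4→61.2 °C: -10.01 kJ/kg
condensation at 61.2 °C: -247 kJ/kg
liquid 61.2→21.7 °C: -38.315 kJ/kg
Δh = -10.01 + -247 + -38.315 = -295.32 kJ/kg
Q = ṁ·Δh = 148.8 kg/min × -295.32 kJ/kg = -43944 kJ/min
|Q| = 732.41 kW

Q_c = 732 kW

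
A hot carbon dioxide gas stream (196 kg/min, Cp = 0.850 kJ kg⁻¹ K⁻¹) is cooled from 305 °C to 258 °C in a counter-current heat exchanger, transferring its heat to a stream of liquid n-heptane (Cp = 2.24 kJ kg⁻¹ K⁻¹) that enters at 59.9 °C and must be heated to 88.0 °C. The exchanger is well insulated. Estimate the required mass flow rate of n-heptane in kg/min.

Heat released by hot stream: Q = 196 × 0.850 × (305 − 258) = 7830.2 kJ/min
Energy balance on cold side (adiabatic exchanger): Q = ṁ_c·Cp_c·(T_c,out − T_c,in)
ṁ_c = 7830.2 / [2.24 × (88.0 − 59.9)] = 124.4 kg/min

ṁ_c = 124 kg/min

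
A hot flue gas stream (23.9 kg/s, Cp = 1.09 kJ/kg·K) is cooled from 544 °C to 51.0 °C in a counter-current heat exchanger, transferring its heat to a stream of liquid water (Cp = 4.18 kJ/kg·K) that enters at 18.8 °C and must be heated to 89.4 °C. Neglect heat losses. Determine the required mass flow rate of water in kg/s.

Heat released by hot stream: Q = 23.9 × 1.09 × (544 − 51.0) = 12843 kJ/s
Energy balance on cold side (adiabatic exchanger): Q = ṁ_c·Cp_c·(T_c,out − T_c,in)
ṁ_c = 12843 / [4.18 × (89.4 − 18.8)] = 43.52 kg/s

ṁ_c = 43.5 kg/s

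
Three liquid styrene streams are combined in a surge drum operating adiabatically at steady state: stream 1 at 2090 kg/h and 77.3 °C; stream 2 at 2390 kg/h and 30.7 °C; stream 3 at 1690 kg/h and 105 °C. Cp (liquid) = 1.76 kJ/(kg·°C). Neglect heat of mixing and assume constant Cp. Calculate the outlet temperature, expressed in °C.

T_out = 66.8 °C

Energy balance with Q = 0: Σ ṁᵢCp,ᵢ(T_out − Tᵢ) = 0
T_out = Σ ṁᵢCp,ᵢTᵢ / Σ ṁᵢCp,ᵢ
      = 725790 / 10859 = 66.836 °C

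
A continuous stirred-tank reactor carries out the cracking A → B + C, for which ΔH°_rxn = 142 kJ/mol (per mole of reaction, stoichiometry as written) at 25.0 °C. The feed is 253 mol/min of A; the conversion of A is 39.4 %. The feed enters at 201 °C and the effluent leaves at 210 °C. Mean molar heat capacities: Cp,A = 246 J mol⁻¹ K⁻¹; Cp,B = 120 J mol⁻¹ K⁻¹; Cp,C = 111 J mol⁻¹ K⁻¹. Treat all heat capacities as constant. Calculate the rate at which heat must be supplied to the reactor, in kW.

Extent of reaction ξ = 0.394 × 253 = 99.682 mol/min
Reaction term: ξ·ΔH°_rxn = 99.682 × 142 = 14155 kJ/min
Sensible, feed 201→25 °C: -10954 kJ/min
Outlet flows (mol/min): A 153.32, B 99.682, C 99.682
Sensible, products 25→210 °C: 11237 kJ/min
Q = ΔH = 14438 kJ/min = 240.64 kW
Heat supplied = 240.64 kW

Q_in = 241 kW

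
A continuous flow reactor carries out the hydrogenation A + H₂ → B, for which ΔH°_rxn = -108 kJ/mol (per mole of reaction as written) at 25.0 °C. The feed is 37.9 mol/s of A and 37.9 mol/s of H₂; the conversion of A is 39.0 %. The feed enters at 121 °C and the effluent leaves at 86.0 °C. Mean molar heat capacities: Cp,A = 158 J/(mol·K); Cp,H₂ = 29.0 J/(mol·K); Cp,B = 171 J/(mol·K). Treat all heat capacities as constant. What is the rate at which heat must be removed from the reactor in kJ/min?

Q_out = 112000 kJ/min

Extent of reaction ξ = 0.390 × 37.9 = 14.781 mol/s
Reaction term: ξ·ΔH°_rxn = 14.781 × -108 = -1596.3 kJ/s
Sensible, feed 121→25 °C: -680.38 kJ/s
Outlet flows (mol/s): A 23.119, H₂ 23.119, B 14.781
Sensible, products 25→86.0 °C: 417.9 kJ/s
Q = ΔH = -1858.8 kJ/s = -1858.8 kW
Heat removed = 111530 kJ/min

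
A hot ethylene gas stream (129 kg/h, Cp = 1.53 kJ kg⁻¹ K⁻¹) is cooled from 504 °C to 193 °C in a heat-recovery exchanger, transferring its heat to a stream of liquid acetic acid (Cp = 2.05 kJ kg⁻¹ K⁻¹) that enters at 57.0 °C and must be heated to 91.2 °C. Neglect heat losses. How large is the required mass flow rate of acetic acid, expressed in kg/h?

ṁ_c = 876 kg/h

Heat released by hot stream: Q = 129 × 1.53 × (504 − 193) = 61382 kJ/h
Energy balance on cold side (adiabatic exchanger): Q = ṁ_c·Cp_c·(T_c,out − T_c,in)
ṁ_c = 61382 / [2.05 × (91.2 − 57.0)] = 875.51 kg/h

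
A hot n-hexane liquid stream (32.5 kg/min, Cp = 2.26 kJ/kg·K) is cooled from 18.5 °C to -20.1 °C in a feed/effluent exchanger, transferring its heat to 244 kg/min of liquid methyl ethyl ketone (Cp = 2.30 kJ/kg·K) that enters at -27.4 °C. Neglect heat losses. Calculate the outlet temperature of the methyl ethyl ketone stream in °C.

Heat released by hot stream: Q = 32.5 × 2.26 × (18.5 − -20.1) = 2835.2 kJ/min
Energy balance on cold side (adiabatic exchanger): Q = ṁ_c·Cp_c·(T_c,out − T_c,in)
T_c,out = -27.4 + 2835.2/(244 × 2.30) = -22.348 °C

T_c,out = -22.3 °C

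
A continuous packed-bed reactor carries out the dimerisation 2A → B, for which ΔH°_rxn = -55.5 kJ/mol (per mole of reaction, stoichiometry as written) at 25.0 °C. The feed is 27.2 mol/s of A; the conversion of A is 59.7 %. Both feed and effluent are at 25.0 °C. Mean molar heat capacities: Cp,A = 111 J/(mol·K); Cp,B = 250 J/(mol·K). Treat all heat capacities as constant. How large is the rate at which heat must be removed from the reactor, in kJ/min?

Extent of reaction ξ = 0.597 × 27.2 / 2 = 8.1192 mol/s
Reaction term: ξ·ΔH°_rxn = 8.1192 × -55.5 = -450.62 kJ/s
Q = ΔH = -450.62 kJ/s = -450.62 kW
Heat removed = 27037 kJ/min

Q_out = 27000 kJ/min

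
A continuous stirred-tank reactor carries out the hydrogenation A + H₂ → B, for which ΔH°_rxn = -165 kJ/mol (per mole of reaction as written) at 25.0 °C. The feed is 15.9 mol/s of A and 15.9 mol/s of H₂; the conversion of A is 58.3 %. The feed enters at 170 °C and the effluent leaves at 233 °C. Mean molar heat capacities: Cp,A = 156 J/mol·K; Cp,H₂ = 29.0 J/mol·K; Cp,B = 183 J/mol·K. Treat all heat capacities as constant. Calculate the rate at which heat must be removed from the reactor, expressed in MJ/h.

Q_out = 4850 MJ/h

Extent of reaction ξ = 0.583 × 15.9 = 9.2697 mol/s
Reaction term: ξ·ΔH°_rxn = 9.2697 × -165 = -1529.5 kJ/s
Sensible, feed 170→25 °C: -426.52 kJ/s
Outlet flows (mol/s): A 6.6303, H₂ 6.6303, B 9.2697
Sensible, products 25→233 °C: 607.98 kJ/s
Q = ΔH = -1348 kJ/s = -1348 kW
Heat removed = 4853 MJ/h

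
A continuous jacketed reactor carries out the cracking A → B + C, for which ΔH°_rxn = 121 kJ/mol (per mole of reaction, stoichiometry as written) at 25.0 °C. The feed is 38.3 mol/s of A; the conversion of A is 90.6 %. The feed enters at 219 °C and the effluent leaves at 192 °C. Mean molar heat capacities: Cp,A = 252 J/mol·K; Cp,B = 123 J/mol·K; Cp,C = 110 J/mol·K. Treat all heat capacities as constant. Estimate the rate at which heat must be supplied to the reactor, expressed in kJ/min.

Q_in = 230000 kJ/min

Extent of reaction ξ = 0.906 × 38.3 = 34.7 mol/s
Reaction term: ξ·ΔH°_rxn = 34.7 × 121 = 4198.7 kJ/s
Sensible, feed 219→25 °C: -1872.4 kJ/s
Outlet flows (mol/s): A 3.6002, B 34.7, C 34.7
Sensible, products 25→192 °C: 1501.7 kJ/s
Q = ΔH = 3828 kJ/s = 3828 kW
Heat supplied = 229680 kJ/min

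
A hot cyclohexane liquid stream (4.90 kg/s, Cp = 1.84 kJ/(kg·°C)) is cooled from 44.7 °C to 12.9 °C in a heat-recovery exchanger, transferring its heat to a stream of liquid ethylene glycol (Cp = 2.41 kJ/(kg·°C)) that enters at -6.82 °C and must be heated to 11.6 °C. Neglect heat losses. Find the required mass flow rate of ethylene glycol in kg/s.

Heat released by hot stream: Q = 4.90 × 1.84 × (44.7 − 12.9) = 286.71 kJ/s
Energy balance on cold side (adiabatic exchanger): Q = ṁ_c·Cp_c·(T_c,out − T_c,in)
ṁ_c = 286.71 / [2.41 × (11.6 − -6.82)] = 6.4585 kg/s

ṁ_c = 6.46 kg/s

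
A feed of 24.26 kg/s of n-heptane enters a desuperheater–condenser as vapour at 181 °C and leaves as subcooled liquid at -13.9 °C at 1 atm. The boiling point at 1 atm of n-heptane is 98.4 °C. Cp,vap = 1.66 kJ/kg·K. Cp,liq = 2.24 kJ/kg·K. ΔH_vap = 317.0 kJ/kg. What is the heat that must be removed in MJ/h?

vapour 181→98.4 °C: -137.12 kJ/kg
condensation at 98.4 °C: -317 kJ/kg
liquid 98.4→-13.9 °C: -251.55 kJ/kg
Δh = -137.12 + -317 + -251.55 = -705.67 kJ/kg
Q = ṁ·Δh = 24.26 kg/s × -705.67 kJ/kg = -17120 kJ/s
|Q| = 17120 kW = 61630 MJ/h

Q_c = 61600 MJ/h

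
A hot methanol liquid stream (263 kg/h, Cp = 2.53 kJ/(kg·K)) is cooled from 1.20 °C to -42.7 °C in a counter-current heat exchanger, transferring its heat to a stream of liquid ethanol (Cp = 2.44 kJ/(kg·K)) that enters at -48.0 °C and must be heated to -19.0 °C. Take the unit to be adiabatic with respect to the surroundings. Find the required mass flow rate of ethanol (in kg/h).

Heat released by hot stream: Q = 263 × 2.53 × (1.20 − -42.7) = 29211 kJ/h
Energy balance on cold side (adiabatic exchanger): Q = ṁ_c·Cp_c·(T_c,out − T_c,in)
ṁ_c = 29211 / [2.44 × (-19.0 − -48.0)] = 412.81 kg/h

ṁ_c = 413 kg/h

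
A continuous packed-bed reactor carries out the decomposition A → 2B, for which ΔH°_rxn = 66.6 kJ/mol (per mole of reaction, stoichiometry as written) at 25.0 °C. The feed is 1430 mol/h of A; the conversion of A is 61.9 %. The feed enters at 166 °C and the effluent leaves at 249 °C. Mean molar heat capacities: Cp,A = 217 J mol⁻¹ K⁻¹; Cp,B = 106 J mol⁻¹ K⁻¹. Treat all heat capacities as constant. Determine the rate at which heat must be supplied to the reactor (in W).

Q_in = 23300 W

Extent of reaction ξ = 0.619 × 1430 = 885.17 mol/h
Reaction term: ξ·ΔH°_rxn = 885.17 × 66.6 = 58952 kJ/h
Sensible, feed 166→25 °C: -43754 kJ/h
Outlet flows (mol/h): A 544.83, B 1770.3
Sensible, products 25→249 °C: 68518 kJ/h
Q = ΔH = 83717 kJ/h = 23.255 kW
Heat supplied = 23255 W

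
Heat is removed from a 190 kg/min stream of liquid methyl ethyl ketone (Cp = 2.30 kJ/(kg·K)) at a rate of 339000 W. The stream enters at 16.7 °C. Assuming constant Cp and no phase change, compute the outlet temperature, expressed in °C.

Q = 339000 W = 20340 kJ/min
ΔT = Q/(ṁ·Cp) = 20340/(190×2.30) = 46.545 K
T_out = 16.7 − 46.545 = -29.845 °C

T_out = -29.8 °C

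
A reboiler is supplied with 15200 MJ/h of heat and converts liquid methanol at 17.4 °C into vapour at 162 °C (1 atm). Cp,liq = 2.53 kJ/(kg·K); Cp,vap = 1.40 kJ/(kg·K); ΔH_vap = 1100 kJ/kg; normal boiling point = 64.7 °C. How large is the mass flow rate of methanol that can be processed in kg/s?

ṁ = 3.11 kg/s

Δh = 2.53×(64.7−17.4) + 1100 + 1.40×(162−64.7) = 1355.9 kJ/kg
Q = 15200 MJ/h = 4222.2 kJ/s = 4222.2 kJ/s
ṁ = Q/Δh = 4222.2 / 1355.9 = 3.114 kg/s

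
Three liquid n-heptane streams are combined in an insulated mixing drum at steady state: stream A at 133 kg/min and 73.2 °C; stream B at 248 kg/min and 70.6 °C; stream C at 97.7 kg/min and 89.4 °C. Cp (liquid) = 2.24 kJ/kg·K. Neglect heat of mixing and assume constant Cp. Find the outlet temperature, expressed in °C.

T_out = 75.2 °C

Adiabatic, steady state ⇒ Σ ṁᵢCp,ᵢ(T_out − Tᵢ) = 0
Σ ṁᵢCp,ᵢTᵢ = 133×2.24×73.2 + 248×2.24×70.6 + 97.7×2.24×89.4 = 80592
Σ ṁᵢCp,ᵢ = 133×2.24 + 248×2.24 + 97.7×2.24 = 1072.3
T_out = 80592 / 1072.3 = 75.159 °C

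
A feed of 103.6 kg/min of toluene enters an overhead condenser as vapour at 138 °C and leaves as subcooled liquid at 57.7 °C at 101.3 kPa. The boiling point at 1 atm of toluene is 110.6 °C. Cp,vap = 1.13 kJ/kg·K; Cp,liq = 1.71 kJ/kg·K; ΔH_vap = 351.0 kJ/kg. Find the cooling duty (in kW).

vapour 138→110.6 °C: -30.962 kJ/kg
condensation at 110.6 °C: -351 kJ/kg
liquid 110.6→57.7 °C: -90.459 kJ/kg
Δh = -30.962 + -351 + -90.459 = -472.42 kJ/kg
Q = ṁ·Δh = 103.6 kg/min × -472.42 kJ/kg = -48943 kJ/min
|Q| = 815.71 kW

Q_c = 816 kW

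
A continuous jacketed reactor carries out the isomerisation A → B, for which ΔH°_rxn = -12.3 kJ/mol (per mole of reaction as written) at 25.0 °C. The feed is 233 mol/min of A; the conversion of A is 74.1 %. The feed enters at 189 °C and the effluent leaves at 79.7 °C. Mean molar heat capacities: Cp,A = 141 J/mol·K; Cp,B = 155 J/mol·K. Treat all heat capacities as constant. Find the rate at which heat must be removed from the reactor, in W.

Q_out = 93000 W

Extent of reaction ξ = 0.741 × 233 = 172.65 mol/min
Reaction term: ξ·ΔH°_rxn = 172.65 × -12.3 = -2123.6 kJ/min
Sensible, feed 189→25 °C: -5387.9 kJ/min
Outlet flows (mol/min): A 60.347, B 172.65
Sensible, products 25→79.7 °C: 1929.3 kJ/min
Q = ΔH = -5582.2 kJ/min = -93.037 kW
Heat removed = 93037 W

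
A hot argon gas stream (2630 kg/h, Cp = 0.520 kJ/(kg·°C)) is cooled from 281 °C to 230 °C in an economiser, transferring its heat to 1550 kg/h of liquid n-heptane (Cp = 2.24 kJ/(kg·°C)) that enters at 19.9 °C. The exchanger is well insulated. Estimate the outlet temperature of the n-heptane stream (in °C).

Heat released by hot stream: Q = 2630 × 0.520 × (281 − 230) = 69748 kJ/h
Energy balance on cold side (adiabatic exchanger): Q = ṁ_c·Cp_c·(T_c,out − T_c,in)
T_c,out = 19.9 + 69748/(1550 × 2.24) = 39.989 °C

T_c,out = 40.0 °C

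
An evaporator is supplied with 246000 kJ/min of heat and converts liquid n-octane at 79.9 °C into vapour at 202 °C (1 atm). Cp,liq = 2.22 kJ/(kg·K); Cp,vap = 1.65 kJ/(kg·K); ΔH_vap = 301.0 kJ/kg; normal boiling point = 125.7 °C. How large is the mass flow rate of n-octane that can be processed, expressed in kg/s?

Δh = 2.22×(125.7−79.9) + 301.0 + 1.65×(202−125.7) = 528.57 kJ/kg
Q = 246000 kJ/min = 4100 kJ/s = 4100 kJ/s
ṁ = Q/Δh = 4100 / 528.57 = 7.7568 kg/s

ṁ = 7.76 kg/s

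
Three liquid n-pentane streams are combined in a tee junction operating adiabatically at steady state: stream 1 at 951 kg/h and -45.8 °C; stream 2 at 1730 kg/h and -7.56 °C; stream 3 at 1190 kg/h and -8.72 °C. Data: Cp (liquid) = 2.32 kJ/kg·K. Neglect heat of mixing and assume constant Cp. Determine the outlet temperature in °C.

No heat crosses the boundary, so H_out = H_in.
Σ ṁᵢCp,ᵢTᵢ = 951×2.32×-45.8 + 1730×2.32×-7.56 + 1190×2.32×-8.72 = -155470
Σ ṁᵢCp,ᵢ = 951×2.32 + 1730×2.32 + 1190×2.32 = 8980.7
T_out = -155470 / 8980.7 = -17.311 °C

T_out = -17.3 °C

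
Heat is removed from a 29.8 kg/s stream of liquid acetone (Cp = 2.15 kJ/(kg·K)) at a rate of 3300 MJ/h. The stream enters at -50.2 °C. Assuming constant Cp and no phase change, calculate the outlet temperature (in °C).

T_out = -64.5 °C

Q = 3300 MJ/h = 916.67 kJ/s
ΔT = Q/(ṁ·Cp) = 916.67/(29.8×2.15) = 14.307 K
T_out = -50.2 − 14.307 = -64.507 °C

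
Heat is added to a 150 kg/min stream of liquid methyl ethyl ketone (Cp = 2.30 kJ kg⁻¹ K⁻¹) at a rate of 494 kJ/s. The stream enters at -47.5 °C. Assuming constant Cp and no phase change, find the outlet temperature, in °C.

T_out = 38.4 °C

Q = 494 kJ/s = 29640 kJ/min
ΔT = Q/(ṁ·Cp) = 29640/(150×2.30) = 85.913 K
T_out = -47.5 + 85.913 = 38.413 °C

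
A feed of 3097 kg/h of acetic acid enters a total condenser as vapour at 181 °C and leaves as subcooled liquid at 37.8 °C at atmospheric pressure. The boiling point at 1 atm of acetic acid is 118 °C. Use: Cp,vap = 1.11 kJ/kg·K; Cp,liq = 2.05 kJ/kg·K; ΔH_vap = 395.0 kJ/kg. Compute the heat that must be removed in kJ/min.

Q_c = 32500 kJ/min

vapour 181→118 °C: -69.93 kJ/kg
condensation at 118 °C: -395 kJ/kg
liquid 118→37.8 °C: -164.41 kJ/kg
Δh = -69.93 + -395 + -164.41 = -629.34 kJ/kg
Q = ṁ·Δh = 3097 kg/h × -629.34 kJ/kg = -1.9491e+06 kJ/h
|Q| = 541.41 kW = 32484 kJ/min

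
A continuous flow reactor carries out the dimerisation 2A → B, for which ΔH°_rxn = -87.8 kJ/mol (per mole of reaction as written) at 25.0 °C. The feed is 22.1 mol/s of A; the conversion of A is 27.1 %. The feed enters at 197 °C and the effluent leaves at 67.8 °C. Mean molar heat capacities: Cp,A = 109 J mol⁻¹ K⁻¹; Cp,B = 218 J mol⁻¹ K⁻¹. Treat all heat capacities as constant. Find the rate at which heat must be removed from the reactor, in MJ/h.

Q_out = 2070 MJ/h

Extent of reaction ξ = 0.271 × 22.1 / 2 = 2.9946 mol/s
Reaction term: ξ·ΔH°_rxn = 2.9946 × -87.8 = -262.92 kJ/s
Sensible, feed 197→25 °C: -414.33 kJ/s
Outlet flows (mol/s): A 16.111, B 2.9946
Sensible, products 25→67.8 °C: 103.1 kJ/s
Q = ΔH = -574.15 kJ/s = -574.15 kW
Heat removed = 2066.9 MJ/h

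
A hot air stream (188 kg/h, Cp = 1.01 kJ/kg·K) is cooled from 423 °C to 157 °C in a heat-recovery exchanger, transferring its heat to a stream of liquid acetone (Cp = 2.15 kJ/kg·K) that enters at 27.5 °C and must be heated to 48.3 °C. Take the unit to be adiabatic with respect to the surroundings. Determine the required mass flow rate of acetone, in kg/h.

Heat released by hot stream: Q = 188 × 1.01 × (423 − 157) = 50508 kJ/h
Energy balance on cold side (adiabatic exchanger): Q = ṁ_c·Cp_c·(T_c,out − T_c,in)
ṁ_c = 50508 / [2.15 × (48.3 − 27.5)] = 1129.4 kg/h

ṁ_c = 1130 kg/h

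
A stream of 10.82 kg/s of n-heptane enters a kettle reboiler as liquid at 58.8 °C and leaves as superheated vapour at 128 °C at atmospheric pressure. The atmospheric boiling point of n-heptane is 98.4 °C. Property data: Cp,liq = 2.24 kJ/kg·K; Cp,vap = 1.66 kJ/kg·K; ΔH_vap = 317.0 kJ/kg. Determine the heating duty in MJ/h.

Q = 17700 MJ/h

liquid 58.8→98.4 °C: 88.704 kJ/kg
vaporisation at 98.4 °C: 317 kJ/kg
vapour 98.4→128 °C: 49.136 kJ/kg
Δh = 88.704 + 317 + 49.136 = 454.84 kJ/kg
Q = ṁ·Δh = 10.82 kg/s × 454.84 kJ/kg = 4921.4 kJ/s
|Q| = 4921.4 kW = 17717 MJ/h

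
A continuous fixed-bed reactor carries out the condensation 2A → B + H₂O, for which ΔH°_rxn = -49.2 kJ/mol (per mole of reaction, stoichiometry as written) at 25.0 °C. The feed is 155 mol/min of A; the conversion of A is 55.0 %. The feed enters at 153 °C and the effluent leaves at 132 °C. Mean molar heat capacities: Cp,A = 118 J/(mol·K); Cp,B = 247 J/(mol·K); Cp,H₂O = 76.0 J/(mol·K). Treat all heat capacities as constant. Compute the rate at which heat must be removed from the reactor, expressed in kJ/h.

Q_out = 125000 kJ/h

Extent of reaction ξ = 0.550 × 155 / 2 = 42.625 mol/min
Reaction term: ξ·ΔH°_rxn = 42.625 × -49.2 = -2097.2 kJ/min
Sensible, feed 153→25 °C: -2341.1 kJ/min
Outlet flows (mol/min): A 69.75, B 42.625, H₂O 42.625
Sensible, products 25→132 °C: 2353.8 kJ/min
Q = ΔH = -2084.4 kJ/min = -34.741 kW
Heat removed = 125070 kJ/h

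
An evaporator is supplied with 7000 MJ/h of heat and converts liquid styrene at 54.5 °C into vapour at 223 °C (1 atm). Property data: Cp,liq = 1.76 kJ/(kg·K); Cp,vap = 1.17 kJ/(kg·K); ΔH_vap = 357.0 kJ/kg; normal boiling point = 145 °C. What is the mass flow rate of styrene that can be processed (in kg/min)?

ṁ = 192 kg/min

Δh = 1.76×(145−54.5) + 357.0 + 1.17×(223−145) = 607.54 kJ/kg
Q = 7000 MJ/h = 1944.4 kJ/s = 116670 kJ/min
ṁ = Q/Δh = 116670 / 607.54 = 192.03 kg/min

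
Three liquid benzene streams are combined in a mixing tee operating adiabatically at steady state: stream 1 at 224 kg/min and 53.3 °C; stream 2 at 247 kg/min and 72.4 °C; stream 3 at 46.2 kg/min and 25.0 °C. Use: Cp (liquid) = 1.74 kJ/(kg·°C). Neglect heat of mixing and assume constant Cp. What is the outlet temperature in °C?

No heat crosses the boundary, so H_out = H_in.
T_out = Σ ṁᵢCp,ᵢTᵢ / Σ ṁᵢCp,ᵢ
      = 53900 / 899.93 = 59.894 °C

T_out = 59.9 °C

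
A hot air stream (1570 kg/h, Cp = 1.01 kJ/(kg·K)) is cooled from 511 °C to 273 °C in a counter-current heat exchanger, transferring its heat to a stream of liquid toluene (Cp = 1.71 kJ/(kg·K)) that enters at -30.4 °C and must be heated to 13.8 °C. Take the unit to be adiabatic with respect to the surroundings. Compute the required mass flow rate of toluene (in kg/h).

ṁ_c = 4990 kg/h

Heat released by hot stream: Q = 1570 × 1.01 × (511 − 273) = 377400 kJ/h
Energy balance on cold side (adiabatic exchanger): Q = ṁ_c·Cp_c·(T_c,out − T_c,in)
ṁ_c = 377400 / [1.71 × (13.8 − -30.4)] = 4993.2 kg/h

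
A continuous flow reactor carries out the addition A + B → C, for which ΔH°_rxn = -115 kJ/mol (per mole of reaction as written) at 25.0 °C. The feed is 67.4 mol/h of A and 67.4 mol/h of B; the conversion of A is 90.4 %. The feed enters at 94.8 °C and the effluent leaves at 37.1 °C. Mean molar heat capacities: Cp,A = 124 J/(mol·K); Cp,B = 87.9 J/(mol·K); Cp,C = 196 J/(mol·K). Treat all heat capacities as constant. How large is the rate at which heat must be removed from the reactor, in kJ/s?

Extent of reaction ξ = 0.904 × 67.4 = 60.93 mol/h
Reaction term: ξ·ΔH°_rxn = 60.93 × -115 = -7006.9 kJ/h
Sensible, feed 94.8→25 °C: -996.89 kJ/h
Outlet flows (mol/h): A 6.4704, B 6.4704, C 60.93
Sensible, products 25→37.1 °C: 161.09 kJ/h
Q = ΔH = -7842.7 kJ/h = -2.1785 kW
Heat removed = 2.1785 kJ/s

Q_out = 2.18 kJ/s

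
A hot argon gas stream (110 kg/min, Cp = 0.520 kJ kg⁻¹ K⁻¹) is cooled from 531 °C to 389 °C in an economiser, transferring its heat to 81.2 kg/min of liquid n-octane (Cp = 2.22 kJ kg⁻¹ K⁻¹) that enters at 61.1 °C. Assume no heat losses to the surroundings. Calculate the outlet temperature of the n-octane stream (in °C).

T_c,out = 106 °C

Heat released by hot stream: Q = 110 × 0.520 × (531 − 389) = 8122.4 kJ/min
Energy balance on cold side (adiabatic exchanger): Q = ṁ_c·Cp_c·(T_c,out − T_c,in)
T_c,out = 61.1 + 8122.4/(81.2 × 2.22) = 106.16 °C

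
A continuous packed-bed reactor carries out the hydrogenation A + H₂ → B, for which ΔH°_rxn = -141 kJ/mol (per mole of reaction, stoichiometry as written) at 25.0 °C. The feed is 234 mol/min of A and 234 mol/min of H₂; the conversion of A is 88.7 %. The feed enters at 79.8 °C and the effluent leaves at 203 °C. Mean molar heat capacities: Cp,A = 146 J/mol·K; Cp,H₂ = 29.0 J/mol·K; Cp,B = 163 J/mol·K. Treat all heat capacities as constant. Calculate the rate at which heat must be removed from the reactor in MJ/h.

Extent of reaction ξ = 0.887 × 234 = 207.56 mol/min
Reaction term: ξ·ΔH°_rxn = 207.56 × -141 = -29266 kJ/min
Sensible, feed 79.8→25 °C: -2244.1 kJ/min
Outlet flows (mol/min): A 26.442, H₂ 26.442, B 207.56
Sensible, products 25→203 °C: 6845.8 kJ/min
Q = ΔH = -24664 kJ/min = -411.07 kW
Heat removed = 1479.8 MJ/h

Q_out = 1480 MJ/h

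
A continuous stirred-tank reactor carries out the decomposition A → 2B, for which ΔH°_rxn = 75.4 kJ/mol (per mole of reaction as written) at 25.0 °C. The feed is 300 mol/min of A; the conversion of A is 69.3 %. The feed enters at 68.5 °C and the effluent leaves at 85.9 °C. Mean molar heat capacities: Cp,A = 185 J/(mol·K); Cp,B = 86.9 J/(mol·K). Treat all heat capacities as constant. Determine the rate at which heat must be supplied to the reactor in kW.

Q_in = 275 kW

Extent of reaction ξ = 0.693 × 300 = 207.9 mol/min
Reaction term: ξ·ΔH°_rxn = 207.9 × 75.4 = 15676 kJ/min
Sensible, feed 68.5→25 °C: -2414.2 kJ/min
Outlet flows (mol/min): A 92.1, B 415.8
Sensible, products 25→85.9 °C: 3238.1 kJ/min
Q = ΔH = 16500 kJ/min = 274.99 kW
Heat supplied = 274.99 kW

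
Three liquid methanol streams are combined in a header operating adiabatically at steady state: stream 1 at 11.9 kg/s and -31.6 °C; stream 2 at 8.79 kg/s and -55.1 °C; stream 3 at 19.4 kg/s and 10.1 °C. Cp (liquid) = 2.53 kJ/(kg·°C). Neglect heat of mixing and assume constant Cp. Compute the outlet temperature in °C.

T_out = -16.6 °C

Adiabatic, steady state ⇒ Σ ṁᵢCp,ᵢ(T_out − Tᵢ) = 0
Σ ṁᵢCp,ᵢTᵢ = 11.9×2.53×-31.6 + 8.79×2.53×-55.1 + 19.4×2.53×10.1 = -1681
Σ ṁᵢCp,ᵢ = 11.9×2.53 + 8.79×2.53 + 19.4×2.53 = 101.43
T_out = -1681 / 101.43 = -16.573 °C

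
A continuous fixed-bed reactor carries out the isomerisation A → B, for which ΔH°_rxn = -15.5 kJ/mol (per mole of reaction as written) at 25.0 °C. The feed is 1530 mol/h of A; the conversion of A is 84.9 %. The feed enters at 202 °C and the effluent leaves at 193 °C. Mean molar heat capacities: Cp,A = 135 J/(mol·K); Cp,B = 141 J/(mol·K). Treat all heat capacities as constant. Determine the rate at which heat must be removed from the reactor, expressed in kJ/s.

Q_out = 5.75 kJ/s

Extent of reaction ξ = 0.849 × 1530 = 1299 mol/h
Reaction term: ξ·ΔH°_rxn = 1299 × -15.5 = -20134 kJ/h
Sensible, feed 202→25 °C: -36559 kJ/h
Outlet flows (mol/h): A 231.03, B 1299
Sensible, products 25→193 °C: 36010 kJ/h
Q = ΔH = -20684 kJ/h = -5.7455 kW
Heat removed = 5.7455 kJ/s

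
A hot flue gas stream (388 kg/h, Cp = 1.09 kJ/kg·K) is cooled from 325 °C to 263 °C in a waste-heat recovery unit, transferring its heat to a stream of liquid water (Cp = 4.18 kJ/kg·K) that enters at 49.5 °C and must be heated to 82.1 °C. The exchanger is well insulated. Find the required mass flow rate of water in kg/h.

ṁ_c = 192 kg/h

Heat released by hot stream: Q = 388 × 1.09 × (325 − 263) = 26221 kJ/h
Energy balance on cold side (adiabatic exchanger): Q = ṁ_c·Cp_c·(T_c,out − T_c,in)
ṁ_c = 26221 / [4.18 × (82.1 − 49.5)] = 192.42 kg/h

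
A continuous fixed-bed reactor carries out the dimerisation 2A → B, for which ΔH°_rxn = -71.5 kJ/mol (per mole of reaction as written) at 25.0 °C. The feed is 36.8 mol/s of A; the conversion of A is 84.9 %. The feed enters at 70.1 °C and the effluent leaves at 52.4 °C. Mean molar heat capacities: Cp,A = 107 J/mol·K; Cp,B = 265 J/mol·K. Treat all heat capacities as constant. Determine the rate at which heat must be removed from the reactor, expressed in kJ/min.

Extent of reaction ξ = 0.849 × 36.8 / 2 = 15.622 mol/s
Reaction term: ξ·ΔH°_rxn = 15.622 × -71.5 = -1116.9 kJ/s
Sensible, feed 70.1→25 °C: -177.59 kJ/s
Outlet flows (mol/s): A 5.5568, B 15.622
Sensible, products 25→52.4 °C: 129.72 kJ/s
Q = ΔH = -1164.8 kJ/s = -1164.8 kW
Heat removed = 69889 kJ/min

Q_out = 69900 kJ/min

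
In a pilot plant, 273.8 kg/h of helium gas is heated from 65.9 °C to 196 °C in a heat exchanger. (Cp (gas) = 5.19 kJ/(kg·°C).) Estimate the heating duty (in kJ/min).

Q = ṁ·Cp·ΔT = 273.8 × 5.19 × (196 − 65.9) = 184870 kJ/h
Converting: 184870 / 3600 s = 51.354 kW
Heating duty = 3081.2 kJ/min

Q = 3080 kJ/min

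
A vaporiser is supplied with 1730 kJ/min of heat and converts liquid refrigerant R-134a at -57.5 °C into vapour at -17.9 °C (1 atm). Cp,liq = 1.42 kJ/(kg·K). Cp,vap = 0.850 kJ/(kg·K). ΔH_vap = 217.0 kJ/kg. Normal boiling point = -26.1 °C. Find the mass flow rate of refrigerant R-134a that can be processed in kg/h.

Δh = 1.42×(-26.1−-57.5) + 217.0 + 0.850×(-17.9−-26.1) = 268.56 kJ/kg
Q = 1730 kJ/min = 28.833 kJ/s = 103800 kJ/h
ṁ = Q/Δh = 103800 / 268.56 = 386.51 kg/h

ṁ = 387 kg/h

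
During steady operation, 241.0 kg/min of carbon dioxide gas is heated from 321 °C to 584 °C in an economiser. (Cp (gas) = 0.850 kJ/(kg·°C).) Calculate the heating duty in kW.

Q = 898 kW

Q = ṁ·Cp·ΔT = 241.0 × 0.850 × (584 − 321) = 53876 kJ/min
Converting: 53876 / 60 s = 897.93 kW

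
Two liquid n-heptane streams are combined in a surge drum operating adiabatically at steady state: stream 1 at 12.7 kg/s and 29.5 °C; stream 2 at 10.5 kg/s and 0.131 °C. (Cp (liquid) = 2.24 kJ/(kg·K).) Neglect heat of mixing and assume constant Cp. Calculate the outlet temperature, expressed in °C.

No heat crosses the boundary, so H_out = H_in.
Σ ṁᵢCp,ᵢTᵢ = 12.7×2.24×29.5 + 10.5×2.24×0.131 = 842.3
Σ ṁᵢCp,ᵢ = 12.7×2.24 + 10.5×2.24 = 51.968
T_out = 842.3 / 51.968 = 16.208 °C

T_out = 16.2 °C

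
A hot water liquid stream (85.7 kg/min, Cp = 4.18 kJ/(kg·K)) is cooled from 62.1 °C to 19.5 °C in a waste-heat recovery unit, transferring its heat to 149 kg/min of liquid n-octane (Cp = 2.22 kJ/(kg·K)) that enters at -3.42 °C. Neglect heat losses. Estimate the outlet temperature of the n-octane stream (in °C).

T_c,out = 42.7 °C

Heat released by hot stream: Q = 85.7 × 4.18 × (62.1 − 19.5) = 15260 kJ/min
Energy balance on cold side (adiabatic exchanger): Q = ṁ_c·Cp_c·(T_c,out − T_c,in)
T_c,out = -3.42 + 15260/(149 × 2.22) = 42.715 °C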